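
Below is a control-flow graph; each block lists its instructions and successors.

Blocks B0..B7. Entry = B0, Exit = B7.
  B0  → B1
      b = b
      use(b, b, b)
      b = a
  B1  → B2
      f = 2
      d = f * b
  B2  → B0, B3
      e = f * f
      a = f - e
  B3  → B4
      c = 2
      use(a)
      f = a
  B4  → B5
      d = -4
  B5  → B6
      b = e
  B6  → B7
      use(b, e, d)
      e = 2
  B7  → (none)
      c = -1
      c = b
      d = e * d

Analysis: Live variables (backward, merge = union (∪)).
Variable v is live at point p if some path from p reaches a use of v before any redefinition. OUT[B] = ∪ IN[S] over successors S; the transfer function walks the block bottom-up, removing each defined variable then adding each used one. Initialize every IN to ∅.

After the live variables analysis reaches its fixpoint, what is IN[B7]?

Answer: {b, d, e}

Derivation:
Fixpoint table:
  B0: | IN={a, b} | OUT={b}
  B1: | IN={b} | OUT={b, f}
  B2: | IN={b, f} | OUT={a, b, e}
  B3: | IN={a, e} | OUT={e}
  B4: | IN={e} | OUT={d, e}
  B5: | IN={d, e} | OUT={b, d, e}
  B6: | IN={b, d, e} | OUT={b, d, e}
  B7: | IN={b, d, e} | OUT={}

B7 is the boundary node: OUT[B7] = {}
Applying B7's transfer function to that OUT value gives IN[B7] (row B7 above).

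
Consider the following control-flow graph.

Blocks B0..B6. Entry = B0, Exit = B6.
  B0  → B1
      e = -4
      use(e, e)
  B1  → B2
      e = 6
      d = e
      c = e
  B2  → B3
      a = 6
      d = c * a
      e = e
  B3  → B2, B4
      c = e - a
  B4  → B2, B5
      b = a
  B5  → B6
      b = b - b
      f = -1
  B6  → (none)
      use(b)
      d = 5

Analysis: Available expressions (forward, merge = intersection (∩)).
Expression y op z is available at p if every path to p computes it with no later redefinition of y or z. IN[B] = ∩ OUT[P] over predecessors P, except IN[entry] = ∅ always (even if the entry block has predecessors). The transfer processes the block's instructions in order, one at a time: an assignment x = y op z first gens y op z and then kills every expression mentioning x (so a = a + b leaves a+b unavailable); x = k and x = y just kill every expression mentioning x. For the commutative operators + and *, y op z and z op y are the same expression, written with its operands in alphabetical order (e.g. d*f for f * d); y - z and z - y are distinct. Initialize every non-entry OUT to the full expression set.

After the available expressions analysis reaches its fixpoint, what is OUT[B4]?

Answer: {e-a}

Working:
Fixpoint table:
  B0: | IN={} | OUT={}
  B1: | IN={} | OUT={}
  B2: | IN={} | OUT={a*c}
  B3: | IN={a*c} | OUT={e-a}
  B4: | IN={e-a} | OUT={e-a}
  B5: | IN={e-a} | OUT={e-a}
  B6: | IN={e-a} | OUT={e-a}

Merge at B4: IN[B4] = OUT[B3] = {e-a}
Applying B4's transfer function to that IN value gives OUT[B4] (row B4 above).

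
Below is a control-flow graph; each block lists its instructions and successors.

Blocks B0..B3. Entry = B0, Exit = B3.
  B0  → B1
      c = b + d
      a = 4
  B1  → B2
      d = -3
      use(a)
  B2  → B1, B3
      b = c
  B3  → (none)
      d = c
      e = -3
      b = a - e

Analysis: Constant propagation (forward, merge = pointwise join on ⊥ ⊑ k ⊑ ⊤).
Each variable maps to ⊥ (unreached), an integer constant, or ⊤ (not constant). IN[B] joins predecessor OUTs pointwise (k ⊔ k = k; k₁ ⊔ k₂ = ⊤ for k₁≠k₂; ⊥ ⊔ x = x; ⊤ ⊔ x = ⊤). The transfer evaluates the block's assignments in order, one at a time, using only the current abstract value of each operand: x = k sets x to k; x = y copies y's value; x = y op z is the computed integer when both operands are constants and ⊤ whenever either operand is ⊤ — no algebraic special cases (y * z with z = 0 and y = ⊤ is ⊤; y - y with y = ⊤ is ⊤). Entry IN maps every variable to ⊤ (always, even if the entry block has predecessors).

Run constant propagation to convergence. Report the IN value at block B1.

Fixpoint table:
  B0:  IN=(all ⊤)  OUT={a:4; rest ⊤}
  B1:  IN={a:4; rest ⊤}  OUT={a:4, d:-3; rest ⊤}
  B2:  IN={a:4, d:-3; rest ⊤}  OUT={a:4, d:-3; rest ⊤}
  B3:  IN={a:4, d:-3; rest ⊤}  OUT={a:4, b:7, e:-3; rest ⊤}

Merge at B1: IN[B1] = OUT[B0] ⊔ OUT[B2] = {a: 4, b: ⊤, c: ⊤, d: ⊤, e: ⊤, f: ⊤}

Answer: {a: 4, b: ⊤, c: ⊤, d: ⊤, e: ⊤, f: ⊤}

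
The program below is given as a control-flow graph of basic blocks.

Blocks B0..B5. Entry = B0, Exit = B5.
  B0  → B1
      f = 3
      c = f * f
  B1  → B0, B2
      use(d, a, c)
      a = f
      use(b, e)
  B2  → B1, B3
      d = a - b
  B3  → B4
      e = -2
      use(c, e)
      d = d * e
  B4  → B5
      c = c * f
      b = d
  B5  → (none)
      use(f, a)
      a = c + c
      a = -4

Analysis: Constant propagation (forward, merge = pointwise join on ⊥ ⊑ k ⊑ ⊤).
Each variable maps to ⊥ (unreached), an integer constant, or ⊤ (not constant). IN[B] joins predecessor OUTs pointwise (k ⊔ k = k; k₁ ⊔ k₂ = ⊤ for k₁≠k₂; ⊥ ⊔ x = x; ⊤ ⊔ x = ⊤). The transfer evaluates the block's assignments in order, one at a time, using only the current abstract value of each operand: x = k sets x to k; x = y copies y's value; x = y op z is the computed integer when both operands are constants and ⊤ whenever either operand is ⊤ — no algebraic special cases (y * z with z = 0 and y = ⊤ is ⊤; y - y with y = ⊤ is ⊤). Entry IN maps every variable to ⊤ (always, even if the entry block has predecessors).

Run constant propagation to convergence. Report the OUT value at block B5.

Answer: {a: -4, b: ⊤, c: 27, d: ⊤, e: -2, f: 3}

Working:
Fixpoint table:
  B0:  IN=(all ⊤)  OUT={c:9, f:3; rest ⊤}
  B1:  IN={c:9, f:3; rest ⊤}  OUT={a:3, c:9, f:3; rest ⊤}
  B2:  IN={a:3, c:9, f:3; rest ⊤}  OUT={a:3, c:9, f:3; rest ⊤}
  B3:  IN={a:3, c:9, f:3; rest ⊤}  OUT={a:3, c:9, e:-2, f:3; rest ⊤}
  B4:  IN={a:3, c:9, e:-2, f:3; rest ⊤}  OUT={a:3, c:27, e:-2, f:3; rest ⊤}
  B5:  IN={a:3, c:27, e:-2, f:3; rest ⊤}  OUT={a:-4, c:27, e:-2, f:3; rest ⊤}

Merge at B5: IN[B5] = OUT[B4] = {a: 3, b: ⊤, c: 27, d: ⊤, e: -2, f: 3}
Applying B5's transfer function to that IN value gives OUT[B5] (row B5 above).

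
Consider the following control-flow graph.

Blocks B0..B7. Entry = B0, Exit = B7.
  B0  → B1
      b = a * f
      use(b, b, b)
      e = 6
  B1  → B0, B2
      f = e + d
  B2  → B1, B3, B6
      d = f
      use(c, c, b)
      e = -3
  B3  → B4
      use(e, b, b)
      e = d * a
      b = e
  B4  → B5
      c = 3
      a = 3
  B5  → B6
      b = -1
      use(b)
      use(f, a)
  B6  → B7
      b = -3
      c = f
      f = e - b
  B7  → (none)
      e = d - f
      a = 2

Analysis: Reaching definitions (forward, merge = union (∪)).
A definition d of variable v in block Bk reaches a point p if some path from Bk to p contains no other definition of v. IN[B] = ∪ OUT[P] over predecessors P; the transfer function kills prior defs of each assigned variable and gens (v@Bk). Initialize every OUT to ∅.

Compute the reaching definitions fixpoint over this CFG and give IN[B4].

Fixpoint table:
  B0: | IN={b@B0, d@B2, e@B0, e@B2, f@B1} | OUT={b@B0, d@B2, e@B0, f@B1}
  B1: | IN={b@B0, d@B2, e@B0, e@B2, f@B1} | OUT={b@B0, d@B2, e@B0, e@B2, f@B1}
  B2: | IN={b@B0, d@B2, e@B0, e@B2, f@B1} | OUT={b@B0, d@B2, e@B2, f@B1}
  B3: | IN={b@B0, d@B2, e@B2, f@B1} | OUT={b@B3, d@B2, e@B3, f@B1}
  B4: | IN={b@B3, d@B2, e@B3, f@B1} | OUT={a@B4, b@B3, c@B4, d@B2, e@B3, f@B1}
  B5: | IN={a@B4, b@B3, c@B4, d@B2, e@B3, f@B1} | OUT={a@B4, b@B5, c@B4, d@B2, e@B3, f@B1}
  B6: | IN={a@B4, b@B0, b@B5, c@B4, d@B2, e@B2, e@B3, f@B1} | OUT={a@B4, b@B6, c@B6, d@B2, e@B2, e@B3, f@B6}
  B7: | IN={a@B4, b@B6, c@B6, d@B2, e@B2, e@B3, f@B6} | OUT={a@B7, b@B6, c@B6, d@B2, e@B7, f@B6}

Merge at B4: IN[B4] = OUT[B3] = {b@B3, d@B2, e@B3, f@B1}

Answer: {b@B3, d@B2, e@B3, f@B1}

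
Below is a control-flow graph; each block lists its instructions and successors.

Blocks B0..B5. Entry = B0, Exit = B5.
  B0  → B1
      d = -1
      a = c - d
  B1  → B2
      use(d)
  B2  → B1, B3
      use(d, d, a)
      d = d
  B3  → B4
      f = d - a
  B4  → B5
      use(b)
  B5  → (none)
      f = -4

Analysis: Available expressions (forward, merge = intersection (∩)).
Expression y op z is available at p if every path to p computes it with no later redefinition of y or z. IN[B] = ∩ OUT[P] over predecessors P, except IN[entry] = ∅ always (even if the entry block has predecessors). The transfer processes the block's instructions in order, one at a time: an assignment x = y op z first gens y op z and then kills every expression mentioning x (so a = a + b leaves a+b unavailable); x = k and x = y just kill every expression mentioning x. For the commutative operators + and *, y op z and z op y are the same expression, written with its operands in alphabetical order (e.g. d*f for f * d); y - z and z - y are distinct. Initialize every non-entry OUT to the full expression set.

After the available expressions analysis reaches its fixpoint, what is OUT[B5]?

Answer: {d-a}

Trace:
Converged values:
  B0:  IN={}  OUT={c-d}
  B1:  IN={}  OUT={}
  B2:  IN={}  OUT={}
  B3:  IN={}  OUT={d-a}
  B4:  IN={d-a}  OUT={d-a}
  B5:  IN={d-a}  OUT={d-a}

Merge at B5: IN[B5] = OUT[B4] = {d-a}
Applying B5's transfer function to that IN value gives OUT[B5] (row B5 above).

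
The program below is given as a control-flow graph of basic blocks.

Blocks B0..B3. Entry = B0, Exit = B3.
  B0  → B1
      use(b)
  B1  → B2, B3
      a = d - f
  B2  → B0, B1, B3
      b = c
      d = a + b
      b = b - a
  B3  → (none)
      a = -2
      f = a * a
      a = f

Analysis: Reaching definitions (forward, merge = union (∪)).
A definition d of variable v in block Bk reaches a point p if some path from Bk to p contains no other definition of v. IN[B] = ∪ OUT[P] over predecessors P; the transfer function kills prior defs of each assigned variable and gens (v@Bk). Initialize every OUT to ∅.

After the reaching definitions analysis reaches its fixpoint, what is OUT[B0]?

Answer: {a@B1, b@B2, d@B2}

Trace:
Converged values:
  B0: | IN={a@B1, b@B2, d@B2} | OUT={a@B1, b@B2, d@B2}
  B1: | IN={a@B1, b@B2, d@B2} | OUT={a@B1, b@B2, d@B2}
  B2: | IN={a@B1, b@B2, d@B2} | OUT={a@B1, b@B2, d@B2}
  B3: | IN={a@B1, b@B2, d@B2} | OUT={a@B3, b@B2, d@B2, f@B3}

Merge at B0 (entry node, so the boundary value {} is joined with the incoming edge(s)): IN[B0] = {} ⊔ OUT[B2] = {a@B1, b@B2, d@B2}
Applying B0's transfer function to that IN value gives OUT[B0] (row B0 above).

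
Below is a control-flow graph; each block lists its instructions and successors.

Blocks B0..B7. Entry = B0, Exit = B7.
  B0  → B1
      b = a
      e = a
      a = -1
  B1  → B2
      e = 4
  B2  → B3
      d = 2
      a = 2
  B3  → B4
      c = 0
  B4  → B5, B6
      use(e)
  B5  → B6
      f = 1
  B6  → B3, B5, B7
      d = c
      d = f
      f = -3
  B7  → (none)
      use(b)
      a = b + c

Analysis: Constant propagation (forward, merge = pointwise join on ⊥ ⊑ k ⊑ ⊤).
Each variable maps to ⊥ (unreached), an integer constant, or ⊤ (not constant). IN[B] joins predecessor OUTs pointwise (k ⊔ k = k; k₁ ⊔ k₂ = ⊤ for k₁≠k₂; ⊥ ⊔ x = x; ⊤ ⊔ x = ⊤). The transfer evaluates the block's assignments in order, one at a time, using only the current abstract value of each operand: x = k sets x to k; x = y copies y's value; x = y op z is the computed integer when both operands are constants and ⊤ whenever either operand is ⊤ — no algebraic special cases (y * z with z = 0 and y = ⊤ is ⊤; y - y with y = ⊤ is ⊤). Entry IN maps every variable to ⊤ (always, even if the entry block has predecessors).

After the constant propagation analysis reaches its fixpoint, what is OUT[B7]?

Per-block solution:
  B0:  IN=(all ⊤)  OUT={a:-1; rest ⊤}
  B1:  IN={a:-1; rest ⊤}  OUT={a:-1, e:4; rest ⊤}
  B2:  IN={a:-1, e:4; rest ⊤}  OUT={a:2, d:2, e:4; rest ⊤}
  B3:  IN={a:2, e:4; rest ⊤}  OUT={a:2, c:0, e:4; rest ⊤}
  B4:  IN={a:2, c:0, e:4; rest ⊤}  OUT={a:2, c:0, e:4; rest ⊤}
  B5:  IN={a:2, c:0, e:4; rest ⊤}  OUT={a:2, c:0, e:4, f:1; rest ⊤}
  B6:  IN={a:2, c:0, e:4; rest ⊤}  OUT={a:2, c:0, e:4, f:-3; rest ⊤}
  B7:  IN={a:2, c:0, e:4, f:-3; rest ⊤}  OUT={c:0, e:4, f:-3; rest ⊤}

Merge at B7: IN[B7] = OUT[B6] = {a: 2, b: ⊤, c: 0, d: ⊤, e: 4, f: -3}
Applying B7's transfer function to that IN value gives OUT[B7] (row B7 above).

Answer: {a: ⊤, b: ⊤, c: 0, d: ⊤, e: 4, f: -3}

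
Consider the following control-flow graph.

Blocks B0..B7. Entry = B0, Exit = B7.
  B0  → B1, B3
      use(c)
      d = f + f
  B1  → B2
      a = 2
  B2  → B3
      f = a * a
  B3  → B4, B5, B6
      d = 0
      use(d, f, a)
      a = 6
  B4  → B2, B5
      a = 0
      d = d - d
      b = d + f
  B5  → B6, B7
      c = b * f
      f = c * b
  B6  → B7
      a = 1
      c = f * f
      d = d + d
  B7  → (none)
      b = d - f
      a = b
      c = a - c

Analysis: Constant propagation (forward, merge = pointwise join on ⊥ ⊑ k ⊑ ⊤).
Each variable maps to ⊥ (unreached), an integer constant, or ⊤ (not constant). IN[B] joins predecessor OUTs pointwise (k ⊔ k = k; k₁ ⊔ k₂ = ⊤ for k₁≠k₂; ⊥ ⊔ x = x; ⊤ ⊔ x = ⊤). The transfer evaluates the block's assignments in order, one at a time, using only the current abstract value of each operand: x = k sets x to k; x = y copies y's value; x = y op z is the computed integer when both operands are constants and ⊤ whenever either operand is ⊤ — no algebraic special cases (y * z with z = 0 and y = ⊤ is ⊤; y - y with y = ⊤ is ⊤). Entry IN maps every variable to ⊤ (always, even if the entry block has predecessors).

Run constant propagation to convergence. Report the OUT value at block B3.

Answer: {a: 6, b: ⊤, c: ⊤, d: 0, e: ⊤, f: ⊤}

Working:
Converged values:
  B0:  IN=(all ⊤)  OUT=(all ⊤)
  B1:  IN=(all ⊤)  OUT={a:2; rest ⊤}
  B2:  IN=(all ⊤)  OUT=(all ⊤)
  B3:  IN=(all ⊤)  OUT={a:6, d:0; rest ⊤}
  B4:  IN={a:6, d:0; rest ⊤}  OUT={a:0, d:0; rest ⊤}
  B5:  IN={d:0; rest ⊤}  OUT={d:0; rest ⊤}
  B6:  IN={d:0; rest ⊤}  OUT={a:1, d:0; rest ⊤}
  B7:  IN={d:0; rest ⊤}  OUT={d:0; rest ⊤}

Merge at B3: IN[B3] = OUT[B0] ⊔ OUT[B2] = {a: ⊤, b: ⊤, c: ⊤, d: ⊤, e: ⊤, f: ⊤}
Applying B3's transfer function to that IN value gives OUT[B3] (row B3 above).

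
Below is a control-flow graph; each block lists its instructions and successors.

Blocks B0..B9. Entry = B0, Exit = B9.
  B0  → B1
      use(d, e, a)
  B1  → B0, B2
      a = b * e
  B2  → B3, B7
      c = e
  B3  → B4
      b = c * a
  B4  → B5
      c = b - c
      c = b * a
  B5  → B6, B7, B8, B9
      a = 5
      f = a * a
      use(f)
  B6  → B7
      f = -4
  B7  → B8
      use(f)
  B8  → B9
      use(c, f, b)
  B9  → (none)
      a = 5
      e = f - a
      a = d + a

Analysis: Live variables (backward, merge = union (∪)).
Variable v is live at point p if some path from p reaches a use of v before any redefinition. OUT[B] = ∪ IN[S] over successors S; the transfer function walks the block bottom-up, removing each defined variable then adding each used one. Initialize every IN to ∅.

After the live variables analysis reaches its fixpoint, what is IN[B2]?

Answer: {a, b, d, e, f}

Trace:
Fixpoint table:
  B0:   IN={a, b, d, e, f}   OUT={b, d, e, f}
  B1:   IN={b, d, e, f}   OUT={a, b, d, e, f}
  B2:   IN={a, b, d, e, f}   OUT={a, b, c, d, f}
  B3:   IN={a, c, d}   OUT={a, b, c, d}
  B4:   IN={a, b, c, d}   OUT={b, c, d}
  B5:   IN={b, c, d}   OUT={b, c, d, f}
  B6:   IN={b, c, d}   OUT={b, c, d, f}
  B7:   IN={b, c, d, f}   OUT={b, c, d, f}
  B8:   IN={b, c, d, f}   OUT={d, f}
  B9:   IN={d, f}   OUT={}

Merge at B2: OUT[B2] = IN[B3] ⊔ IN[B7] = {a, b, c, d, f}
Applying B2's transfer function to that OUT value gives IN[B2] (row B2 above).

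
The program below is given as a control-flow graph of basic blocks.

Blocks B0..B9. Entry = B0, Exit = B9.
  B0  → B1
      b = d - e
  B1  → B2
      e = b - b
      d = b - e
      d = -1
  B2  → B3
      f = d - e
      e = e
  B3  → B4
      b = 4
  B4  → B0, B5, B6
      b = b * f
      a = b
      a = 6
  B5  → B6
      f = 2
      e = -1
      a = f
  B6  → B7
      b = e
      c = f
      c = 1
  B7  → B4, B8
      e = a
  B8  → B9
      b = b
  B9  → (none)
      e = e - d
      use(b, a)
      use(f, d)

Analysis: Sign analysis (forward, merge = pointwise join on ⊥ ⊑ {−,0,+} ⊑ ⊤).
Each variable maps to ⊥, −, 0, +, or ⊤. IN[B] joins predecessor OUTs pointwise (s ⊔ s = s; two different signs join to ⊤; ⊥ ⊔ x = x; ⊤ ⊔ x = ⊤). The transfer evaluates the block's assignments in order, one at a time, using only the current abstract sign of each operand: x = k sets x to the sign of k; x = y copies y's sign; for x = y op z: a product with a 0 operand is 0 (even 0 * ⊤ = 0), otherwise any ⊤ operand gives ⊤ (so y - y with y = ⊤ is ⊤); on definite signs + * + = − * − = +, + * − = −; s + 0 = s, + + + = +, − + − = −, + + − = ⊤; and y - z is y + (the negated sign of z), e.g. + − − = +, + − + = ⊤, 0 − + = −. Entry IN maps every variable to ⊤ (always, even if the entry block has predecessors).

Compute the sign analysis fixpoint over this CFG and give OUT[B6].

Per-block solution:
  B0:   IN=(all ⊤)   OUT=(all ⊤)
  B1:   IN=(all ⊤)   OUT={d:-; rest ⊤}
  B2:   IN={d:-; rest ⊤}   OUT={d:-; rest ⊤}
  B3:   IN={d:-; rest ⊤}   OUT={b:+, d:-; rest ⊤}
  B4:   IN={d:-; rest ⊤}   OUT={a:+, d:-; rest ⊤}
  B5:   IN={a:+, d:-; rest ⊤}   OUT={a:+, d:-, e:-, f:+; rest ⊤}
  B6:   IN={a:+, d:-; rest ⊤}   OUT={a:+, c:+, d:-; rest ⊤}
  B7:   IN={a:+, c:+, d:-; rest ⊤}   OUT={a:+, c:+, d:-, e:+; rest ⊤}
  B8:   IN={a:+, c:+, d:-, e:+; rest ⊤}   OUT={a:+, c:+, d:-, e:+; rest ⊤}
  B9:   IN={a:+, c:+, d:-, e:+; rest ⊤}   OUT={a:+, c:+, d:-, e:+; rest ⊤}

Merge at B6: IN[B6] = OUT[B4] ⊔ OUT[B5] = {a: +, b: ⊤, c: ⊤, d: -, e: ⊤, f: ⊤}
Applying B6's transfer function to that IN value gives OUT[B6] (row B6 above).

Answer: {a: +, b: ⊤, c: +, d: -, e: ⊤, f: ⊤}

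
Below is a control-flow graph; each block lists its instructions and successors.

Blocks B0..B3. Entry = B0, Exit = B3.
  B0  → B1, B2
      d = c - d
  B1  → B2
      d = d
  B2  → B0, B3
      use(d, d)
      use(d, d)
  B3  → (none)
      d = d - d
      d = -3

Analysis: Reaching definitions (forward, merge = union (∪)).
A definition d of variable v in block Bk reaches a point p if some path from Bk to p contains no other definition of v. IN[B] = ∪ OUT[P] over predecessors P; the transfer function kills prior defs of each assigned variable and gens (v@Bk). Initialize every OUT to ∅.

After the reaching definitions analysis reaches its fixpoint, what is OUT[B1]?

Converged values:
  B0: | IN={d@B0, d@B1} | OUT={d@B0}
  B1: | IN={d@B0} | OUT={d@B1}
  B2: | IN={d@B0, d@B1} | OUT={d@B0, d@B1}
  B3: | IN={d@B0, d@B1} | OUT={d@B3}

Merge at B1: IN[B1] = OUT[B0] = {d@B0}
Applying B1's transfer function to that IN value gives OUT[B1] (row B1 above).

Answer: {d@B1}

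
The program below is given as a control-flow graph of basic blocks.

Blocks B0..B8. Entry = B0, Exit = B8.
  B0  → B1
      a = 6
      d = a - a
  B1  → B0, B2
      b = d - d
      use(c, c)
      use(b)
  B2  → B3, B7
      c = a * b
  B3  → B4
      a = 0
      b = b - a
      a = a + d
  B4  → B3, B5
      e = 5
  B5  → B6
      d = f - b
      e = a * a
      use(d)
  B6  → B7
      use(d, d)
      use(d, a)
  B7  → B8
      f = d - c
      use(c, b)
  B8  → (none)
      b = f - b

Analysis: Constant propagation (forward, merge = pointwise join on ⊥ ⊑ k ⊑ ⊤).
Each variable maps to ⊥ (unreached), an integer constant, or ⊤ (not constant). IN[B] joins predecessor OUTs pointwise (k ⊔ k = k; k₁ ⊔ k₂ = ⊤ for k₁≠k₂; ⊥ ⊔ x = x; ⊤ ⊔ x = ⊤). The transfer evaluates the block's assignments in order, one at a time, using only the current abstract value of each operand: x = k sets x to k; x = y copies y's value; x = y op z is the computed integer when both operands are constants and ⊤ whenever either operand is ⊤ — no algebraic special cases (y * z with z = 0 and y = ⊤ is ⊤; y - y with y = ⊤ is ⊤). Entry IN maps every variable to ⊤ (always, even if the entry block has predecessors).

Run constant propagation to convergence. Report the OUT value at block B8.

Fixpoint table:
  B0:   IN=(all ⊤)   OUT={a:6, d:0; rest ⊤}
  B1:   IN={a:6, d:0; rest ⊤}   OUT={a:6, b:0, d:0; rest ⊤}
  B2:   IN={a:6, b:0, d:0; rest ⊤}   OUT={a:6, b:0, c:0, d:0; rest ⊤}
  B3:   IN={b:0, c:0, d:0; rest ⊤}   OUT={a:0, b:0, c:0, d:0; rest ⊤}
  B4:   IN={a:0, b:0, c:0, d:0; rest ⊤}   OUT={a:0, b:0, c:0, d:0, e:5; rest ⊤}
  B5:   IN={a:0, b:0, c:0, d:0, e:5; rest ⊤}   OUT={a:0, b:0, c:0, e:0; rest ⊤}
  B6:   IN={a:0, b:0, c:0, e:0; rest ⊤}   OUT={a:0, b:0, c:0, e:0; rest ⊤}
  B7:   IN={b:0, c:0; rest ⊤}   OUT={b:0, c:0; rest ⊤}
  B8:   IN={b:0, c:0; rest ⊤}   OUT={c:0; rest ⊤}

Merge at B8: IN[B8] = OUT[B7] = {a: ⊤, b: 0, c: 0, d: ⊤, e: ⊤, f: ⊤}
Applying B8's transfer function to that IN value gives OUT[B8] (row B8 above).

Answer: {a: ⊤, b: ⊤, c: 0, d: ⊤, e: ⊤, f: ⊤}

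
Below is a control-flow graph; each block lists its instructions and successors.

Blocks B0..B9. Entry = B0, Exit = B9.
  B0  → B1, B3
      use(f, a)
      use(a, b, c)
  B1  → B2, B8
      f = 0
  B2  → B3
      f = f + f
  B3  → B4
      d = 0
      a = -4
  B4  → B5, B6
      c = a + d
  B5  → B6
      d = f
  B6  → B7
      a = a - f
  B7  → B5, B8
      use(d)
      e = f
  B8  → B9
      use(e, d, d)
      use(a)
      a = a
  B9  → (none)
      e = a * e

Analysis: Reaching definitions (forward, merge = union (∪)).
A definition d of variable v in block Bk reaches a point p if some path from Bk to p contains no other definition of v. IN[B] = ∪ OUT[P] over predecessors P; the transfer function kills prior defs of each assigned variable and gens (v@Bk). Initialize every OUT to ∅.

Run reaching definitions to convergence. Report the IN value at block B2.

Answer: {f@B1}

Trace:
Per-block solution:
  B0:   IN={}   OUT={}
  B1:   IN={}   OUT={f@B1}
  B2:   IN={f@B1}   OUT={f@B2}
  B3:   IN={f@B2}   OUT={a@B3, d@B3, f@B2}
  B4:   IN={a@B3, d@B3, f@B2}   OUT={a@B3, c@B4, d@B3, f@B2}
  B5:   IN={a@B3, a@B6, c@B4, d@B3, d@B5, e@B7, f@B2}   OUT={a@B3, a@B6, c@B4, d@B5, e@B7, f@B2}
  B6:   IN={a@B3, a@B6, c@B4, d@B3, d@B5, e@B7, f@B2}   OUT={a@B6, c@B4, d@B3, d@B5, e@B7, f@B2}
  B7:   IN={a@B6, c@B4, d@B3, d@B5, e@B7, f@B2}   OUT={a@B6, c@B4, d@B3, d@B5, e@B7, f@B2}
  B8:   IN={a@B6, c@B4, d@B3, d@B5, e@B7, f@B1, f@B2}   OUT={a@B8, c@B4, d@B3, d@B5, e@B7, f@B1, f@B2}
  B9:   IN={a@B8, c@B4, d@B3, d@B5, e@B7, f@B1, f@B2}   OUT={a@B8, c@B4, d@B3, d@B5, e@B9, f@B1, f@B2}

Merge at B2: IN[B2] = OUT[B1] = {f@B1}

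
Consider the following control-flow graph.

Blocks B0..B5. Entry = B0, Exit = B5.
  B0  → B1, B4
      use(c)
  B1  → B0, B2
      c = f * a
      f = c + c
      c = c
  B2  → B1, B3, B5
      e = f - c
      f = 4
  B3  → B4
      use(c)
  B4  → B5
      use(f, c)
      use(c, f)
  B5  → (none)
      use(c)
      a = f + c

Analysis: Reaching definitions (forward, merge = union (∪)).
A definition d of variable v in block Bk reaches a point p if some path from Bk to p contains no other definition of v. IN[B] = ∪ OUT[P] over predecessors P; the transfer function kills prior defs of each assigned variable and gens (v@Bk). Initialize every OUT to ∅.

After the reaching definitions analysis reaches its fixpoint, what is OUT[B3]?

Answer: {c@B1, e@B2, f@B2}

Working:
Per-block solution:
  B0:  IN={c@B1, e@B2, f@B1}  OUT={c@B1, e@B2, f@B1}
  B1:  IN={c@B1, e@B2, f@B1, f@B2}  OUT={c@B1, e@B2, f@B1}
  B2:  IN={c@B1, e@B2, f@B1}  OUT={c@B1, e@B2, f@B2}
  B3:  IN={c@B1, e@B2, f@B2}  OUT={c@B1, e@B2, f@B2}
  B4:  IN={c@B1, e@B2, f@B1, f@B2}  OUT={c@B1, e@B2, f@B1, f@B2}
  B5:  IN={c@B1, e@B2, f@B1, f@B2}  OUT={a@B5, c@B1, e@B2, f@B1, f@B2}

Merge at B3: IN[B3] = OUT[B2] = {c@B1, e@B2, f@B2}
Applying B3's transfer function to that IN value gives OUT[B3] (row B3 above).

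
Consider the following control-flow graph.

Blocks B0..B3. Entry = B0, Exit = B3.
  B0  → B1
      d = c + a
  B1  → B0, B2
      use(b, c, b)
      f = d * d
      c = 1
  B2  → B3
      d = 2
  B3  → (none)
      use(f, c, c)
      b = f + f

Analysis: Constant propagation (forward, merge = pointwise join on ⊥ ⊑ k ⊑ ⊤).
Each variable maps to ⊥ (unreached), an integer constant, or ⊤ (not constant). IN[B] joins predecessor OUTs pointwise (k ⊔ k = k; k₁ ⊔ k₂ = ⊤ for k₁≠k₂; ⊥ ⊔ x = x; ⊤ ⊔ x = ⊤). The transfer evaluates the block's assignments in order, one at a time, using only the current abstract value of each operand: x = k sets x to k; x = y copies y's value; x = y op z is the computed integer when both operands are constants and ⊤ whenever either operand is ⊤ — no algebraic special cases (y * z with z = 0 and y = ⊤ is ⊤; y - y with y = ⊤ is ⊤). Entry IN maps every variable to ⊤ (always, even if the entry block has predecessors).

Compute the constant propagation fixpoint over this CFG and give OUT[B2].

Converged values:
  B0:   IN=(all ⊤)   OUT=(all ⊤)
  B1:   IN=(all ⊤)   OUT={c:1; rest ⊤}
  B2:   IN={c:1; rest ⊤}   OUT={c:1, d:2; rest ⊤}
  B3:   IN={c:1, d:2; rest ⊤}   OUT={c:1, d:2; rest ⊤}

Merge at B2: IN[B2] = OUT[B1] = {a: ⊤, b: ⊤, c: 1, d: ⊤, e: ⊤, f: ⊤}
Applying B2's transfer function to that IN value gives OUT[B2] (row B2 above).

Answer: {a: ⊤, b: ⊤, c: 1, d: 2, e: ⊤, f: ⊤}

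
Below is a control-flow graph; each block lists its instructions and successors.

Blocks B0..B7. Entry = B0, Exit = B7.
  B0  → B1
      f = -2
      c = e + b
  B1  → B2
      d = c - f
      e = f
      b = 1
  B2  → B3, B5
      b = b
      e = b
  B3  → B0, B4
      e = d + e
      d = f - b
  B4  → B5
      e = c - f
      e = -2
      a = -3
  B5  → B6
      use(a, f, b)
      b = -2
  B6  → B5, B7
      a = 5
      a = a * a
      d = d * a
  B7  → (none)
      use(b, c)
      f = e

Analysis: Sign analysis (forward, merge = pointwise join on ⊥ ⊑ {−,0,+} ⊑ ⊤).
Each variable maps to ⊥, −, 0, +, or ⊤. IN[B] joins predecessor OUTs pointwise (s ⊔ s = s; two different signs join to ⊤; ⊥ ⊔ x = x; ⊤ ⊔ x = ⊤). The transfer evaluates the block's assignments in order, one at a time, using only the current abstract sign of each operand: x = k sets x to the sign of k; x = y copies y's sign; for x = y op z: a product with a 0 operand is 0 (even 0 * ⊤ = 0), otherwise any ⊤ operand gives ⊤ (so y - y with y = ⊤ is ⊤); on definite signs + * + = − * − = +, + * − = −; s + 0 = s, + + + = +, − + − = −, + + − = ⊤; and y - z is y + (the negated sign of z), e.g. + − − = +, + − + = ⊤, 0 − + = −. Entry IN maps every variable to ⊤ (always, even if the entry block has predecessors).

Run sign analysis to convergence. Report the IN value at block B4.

Answer: {a: ⊤, b: +, c: ⊤, d: -, e: ⊤, f: -}

Trace:
Converged values:
  B0:  IN=(all ⊤)  OUT={f:-; rest ⊤}
  B1:  IN={f:-; rest ⊤}  OUT={b:+, e:-, f:-; rest ⊤}
  B2:  IN={b:+, e:-, f:-; rest ⊤}  OUT={b:+, e:+, f:-; rest ⊤}
  B3:  IN={b:+, e:+, f:-; rest ⊤}  OUT={b:+, d:-, f:-; rest ⊤}
  B4:  IN={b:+, d:-, f:-; rest ⊤}  OUT={a:-, b:+, d:-, e:-, f:-; rest ⊤}
  B5:  IN={f:-; rest ⊤}  OUT={b:-, f:-; rest ⊤}
  B6:  IN={b:-, f:-; rest ⊤}  OUT={a:+, b:-, f:-; rest ⊤}
  B7:  IN={a:+, b:-, f:-; rest ⊤}  OUT={a:+, b:-; rest ⊤}

Merge at B4: IN[B4] = OUT[B3] = {a: ⊤, b: +, c: ⊤, d: -, e: ⊤, f: -}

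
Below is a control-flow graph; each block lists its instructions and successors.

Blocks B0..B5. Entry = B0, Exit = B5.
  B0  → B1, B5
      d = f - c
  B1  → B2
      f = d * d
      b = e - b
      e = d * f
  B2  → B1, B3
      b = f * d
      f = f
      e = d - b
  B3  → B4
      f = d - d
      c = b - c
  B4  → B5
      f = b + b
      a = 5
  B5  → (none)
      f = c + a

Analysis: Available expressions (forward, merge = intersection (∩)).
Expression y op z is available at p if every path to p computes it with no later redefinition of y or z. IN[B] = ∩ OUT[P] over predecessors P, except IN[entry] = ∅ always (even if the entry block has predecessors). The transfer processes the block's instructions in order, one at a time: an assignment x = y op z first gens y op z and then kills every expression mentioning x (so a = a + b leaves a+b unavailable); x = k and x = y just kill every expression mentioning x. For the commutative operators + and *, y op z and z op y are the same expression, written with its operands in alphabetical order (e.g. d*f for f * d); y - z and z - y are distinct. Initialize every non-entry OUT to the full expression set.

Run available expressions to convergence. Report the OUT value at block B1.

Answer: {d*d, d*f}

Trace:
Fixpoint table:
  B0: | IN={} | OUT={f-c}
  B1: | IN={} | OUT={d*d, d*f}
  B2: | IN={d*d, d*f} | OUT={d*d, d-b}
  B3: | IN={d*d, d-b} | OUT={d*d, d-b, d-d}
  B4: | IN={d*d, d-b, d-d} | OUT={b+b, d*d, d-b, d-d}
  B5: | IN={} | OUT={a+c}

Merge at B1: IN[B1] = OUT[B0] ∩ OUT[B2] = {}
Applying B1's transfer function to that IN value gives OUT[B1] (row B1 above).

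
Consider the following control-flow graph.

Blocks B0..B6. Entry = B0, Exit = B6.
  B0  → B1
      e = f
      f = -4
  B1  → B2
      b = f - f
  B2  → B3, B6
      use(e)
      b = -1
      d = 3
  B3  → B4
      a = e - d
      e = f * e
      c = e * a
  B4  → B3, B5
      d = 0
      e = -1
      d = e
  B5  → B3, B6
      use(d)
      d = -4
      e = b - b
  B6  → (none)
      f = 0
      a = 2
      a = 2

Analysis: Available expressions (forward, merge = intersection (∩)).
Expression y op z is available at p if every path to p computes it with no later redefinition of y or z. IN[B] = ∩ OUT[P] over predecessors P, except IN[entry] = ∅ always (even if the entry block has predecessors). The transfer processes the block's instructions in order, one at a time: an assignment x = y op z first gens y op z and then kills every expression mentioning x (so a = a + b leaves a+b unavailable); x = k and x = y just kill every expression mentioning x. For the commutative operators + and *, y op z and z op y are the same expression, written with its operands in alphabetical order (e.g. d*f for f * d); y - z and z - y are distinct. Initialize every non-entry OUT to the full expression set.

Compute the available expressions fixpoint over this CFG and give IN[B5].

Fixpoint table:
  B0: | IN={} | OUT={}
  B1: | IN={} | OUT={f-f}
  B2: | IN={f-f} | OUT={f-f}
  B3: | IN={f-f} | OUT={a*e, f-f}
  B4: | IN={a*e, f-f} | OUT={f-f}
  B5: | IN={f-f} | OUT={b-b, f-f}
  B6: | IN={f-f} | OUT={}

Merge at B5: IN[B5] = OUT[B4] = {f-f}

Answer: {f-f}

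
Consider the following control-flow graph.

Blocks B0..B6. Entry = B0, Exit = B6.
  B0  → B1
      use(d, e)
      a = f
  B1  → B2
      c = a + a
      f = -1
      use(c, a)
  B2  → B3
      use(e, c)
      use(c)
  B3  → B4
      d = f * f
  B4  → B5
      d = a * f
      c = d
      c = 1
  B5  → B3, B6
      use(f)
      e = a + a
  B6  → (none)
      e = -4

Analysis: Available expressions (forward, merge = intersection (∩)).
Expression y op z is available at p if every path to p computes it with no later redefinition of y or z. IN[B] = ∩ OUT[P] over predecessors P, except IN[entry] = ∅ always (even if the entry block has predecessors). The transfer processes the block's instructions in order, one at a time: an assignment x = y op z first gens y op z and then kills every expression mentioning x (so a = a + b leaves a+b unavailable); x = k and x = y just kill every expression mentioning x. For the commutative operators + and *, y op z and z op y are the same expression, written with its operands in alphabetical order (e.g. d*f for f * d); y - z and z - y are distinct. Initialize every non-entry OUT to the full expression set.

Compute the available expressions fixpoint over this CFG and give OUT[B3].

Answer: {a+a, f*f}

Trace:
Per-block solution:
  B0:  IN={}  OUT={}
  B1:  IN={}  OUT={a+a}
  B2:  IN={a+a}  OUT={a+a}
  B3:  IN={a+a}  OUT={a+a, f*f}
  B4:  IN={a+a, f*f}  OUT={a*f, a+a, f*f}
  B5:  IN={a*f, a+a, f*f}  OUT={a*f, a+a, f*f}
  B6:  IN={a*f, a+a, f*f}  OUT={a*f, a+a, f*f}

Merge at B3: IN[B3] = OUT[B2] ∩ OUT[B5] = {a+a}
Applying B3's transfer function to that IN value gives OUT[B3] (row B3 above).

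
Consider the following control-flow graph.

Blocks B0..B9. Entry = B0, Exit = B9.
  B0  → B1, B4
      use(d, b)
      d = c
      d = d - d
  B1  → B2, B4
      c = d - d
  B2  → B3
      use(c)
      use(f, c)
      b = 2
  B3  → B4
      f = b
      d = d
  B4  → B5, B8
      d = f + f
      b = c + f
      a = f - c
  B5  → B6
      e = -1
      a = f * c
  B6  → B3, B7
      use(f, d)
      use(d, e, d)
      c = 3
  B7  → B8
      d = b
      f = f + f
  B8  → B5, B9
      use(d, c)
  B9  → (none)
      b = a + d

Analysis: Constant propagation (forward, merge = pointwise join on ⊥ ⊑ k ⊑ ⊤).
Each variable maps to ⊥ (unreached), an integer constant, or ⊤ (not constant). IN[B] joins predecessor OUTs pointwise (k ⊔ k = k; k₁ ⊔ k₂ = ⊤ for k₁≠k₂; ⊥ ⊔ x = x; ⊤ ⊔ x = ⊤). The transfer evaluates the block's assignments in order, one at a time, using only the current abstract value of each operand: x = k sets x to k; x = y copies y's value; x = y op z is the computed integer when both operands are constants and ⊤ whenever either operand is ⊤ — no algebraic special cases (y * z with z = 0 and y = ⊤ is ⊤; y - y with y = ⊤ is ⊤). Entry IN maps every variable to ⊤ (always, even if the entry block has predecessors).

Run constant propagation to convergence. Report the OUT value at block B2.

Answer: {a: ⊤, b: 2, c: ⊤, d: ⊤, e: ⊤, f: ⊤}

Trace:
Converged values:
  B0:  IN=(all ⊤)  OUT=(all ⊤)
  B1:  IN=(all ⊤)  OUT=(all ⊤)
  B2:  IN=(all ⊤)  OUT={b:2; rest ⊤}
  B3:  IN=(all ⊤)  OUT=(all ⊤)
  B4:  IN=(all ⊤)  OUT=(all ⊤)
  B5:  IN=(all ⊤)  OUT={e:-1; rest ⊤}
  B6:  IN={e:-1; rest ⊤}  OUT={c:3, e:-1; rest ⊤}
  B7:  IN={c:3, e:-1; rest ⊤}  OUT={c:3, e:-1; rest ⊤}
  B8:  IN=(all ⊤)  OUT=(all ⊤)
  B9:  IN=(all ⊤)  OUT=(all ⊤)

Merge at B2: IN[B2] = OUT[B1] = {a: ⊤, b: ⊤, c: ⊤, d: ⊤, e: ⊤, f: ⊤}
Applying B2's transfer function to that IN value gives OUT[B2] (row B2 above).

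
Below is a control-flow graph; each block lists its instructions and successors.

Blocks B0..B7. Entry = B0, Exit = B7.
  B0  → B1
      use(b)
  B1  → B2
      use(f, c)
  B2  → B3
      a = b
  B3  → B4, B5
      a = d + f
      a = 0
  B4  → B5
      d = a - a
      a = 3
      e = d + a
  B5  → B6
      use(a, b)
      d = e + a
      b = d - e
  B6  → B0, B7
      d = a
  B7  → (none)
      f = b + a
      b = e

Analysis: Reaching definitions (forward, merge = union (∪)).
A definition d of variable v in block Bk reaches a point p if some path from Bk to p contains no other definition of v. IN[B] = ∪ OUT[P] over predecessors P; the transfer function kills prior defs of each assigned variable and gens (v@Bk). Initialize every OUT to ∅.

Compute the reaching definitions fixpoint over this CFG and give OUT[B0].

Answer: {a@B3, a@B4, b@B5, d@B6, e@B4}

Working:
Fixpoint table:
  B0:   IN={a@B3, a@B4, b@B5, d@B6, e@B4}   OUT={a@B3, a@B4, b@B5, d@B6, e@B4}
  B1:   IN={a@B3, a@B4, b@B5, d@B6, e@B4}   OUT={a@B3, a@B4, b@B5, d@B6, e@B4}
  B2:   IN={a@B3, a@B4, b@B5, d@B6, e@B4}   OUT={a@B2, b@B5, d@B6, e@B4}
  B3:   IN={a@B2, b@B5, d@B6, e@B4}   OUT={a@B3, b@B5, d@B6, e@B4}
  B4:   IN={a@B3, b@B5, d@B6, e@B4}   OUT={a@B4, b@B5, d@B4, e@B4}
  B5:   IN={a@B3, a@B4, b@B5, d@B4, d@B6, e@B4}   OUT={a@B3, a@B4, b@B5, d@B5, e@B4}
  B6:   IN={a@B3, a@B4, b@B5, d@B5, e@B4}   OUT={a@B3, a@B4, b@B5, d@B6, e@B4}
  B7:   IN={a@B3, a@B4, b@B5, d@B6, e@B4}   OUT={a@B3, a@B4, b@B7, d@B6, e@B4, f@B7}

Merge at B0 (entry node, so the boundary value {} is joined with the incoming edge(s)): IN[B0] = {} ⊔ OUT[B6] = {a@B3, a@B4, b@B5, d@B6, e@B4}
Applying B0's transfer function to that IN value gives OUT[B0] (row B0 above).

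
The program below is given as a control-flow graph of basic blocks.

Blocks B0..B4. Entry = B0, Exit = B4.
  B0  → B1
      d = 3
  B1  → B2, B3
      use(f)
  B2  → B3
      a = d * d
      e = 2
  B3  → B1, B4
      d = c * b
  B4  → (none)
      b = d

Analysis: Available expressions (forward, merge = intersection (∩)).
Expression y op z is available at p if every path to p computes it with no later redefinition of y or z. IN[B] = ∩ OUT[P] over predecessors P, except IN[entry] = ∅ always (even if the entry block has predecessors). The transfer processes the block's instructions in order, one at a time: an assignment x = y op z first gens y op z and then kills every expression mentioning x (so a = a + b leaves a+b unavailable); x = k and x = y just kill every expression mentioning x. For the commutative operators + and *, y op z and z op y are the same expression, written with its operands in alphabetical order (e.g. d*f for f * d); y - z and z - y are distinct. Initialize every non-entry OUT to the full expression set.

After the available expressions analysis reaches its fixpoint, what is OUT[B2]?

Answer: {d*d}

Working:
Per-block solution:
  B0:   IN={}   OUT={}
  B1:   IN={}   OUT={}
  B2:   IN={}   OUT={d*d}
  B3:   IN={}   OUT={b*c}
  B4:   IN={b*c}   OUT={}

Merge at B2: IN[B2] = OUT[B1] = {}
Applying B2's transfer function to that IN value gives OUT[B2] (row B2 above).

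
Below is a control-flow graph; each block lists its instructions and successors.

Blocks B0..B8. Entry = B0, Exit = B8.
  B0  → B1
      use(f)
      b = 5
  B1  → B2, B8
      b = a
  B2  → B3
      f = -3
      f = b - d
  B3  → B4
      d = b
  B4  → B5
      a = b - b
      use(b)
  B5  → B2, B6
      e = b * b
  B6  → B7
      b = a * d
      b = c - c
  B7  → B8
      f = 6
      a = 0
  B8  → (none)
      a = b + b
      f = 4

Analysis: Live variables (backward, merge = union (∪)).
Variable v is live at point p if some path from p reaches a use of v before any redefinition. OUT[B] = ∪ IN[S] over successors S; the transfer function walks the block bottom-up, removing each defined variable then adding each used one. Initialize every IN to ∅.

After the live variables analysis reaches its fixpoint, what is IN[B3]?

Converged values:
  B0: | IN={a, c, d, f} | OUT={a, c, d}
  B1: | IN={a, c, d} | OUT={b, c, d}
  B2: | IN={b, c, d} | OUT={b, c}
  B3: | IN={b, c} | OUT={b, c, d}
  B4: | IN={b, c, d} | OUT={a, b, c, d}
  B5: | IN={a, b, c, d} | OUT={a, b, c, d}
  B6: | IN={a, c, d} | OUT={b}
  B7: | IN={b} | OUT={b}
  B8: | IN={b} | OUT={}

Merge at B3: OUT[B3] = IN[B4] = {b, c, d}
Applying B3's transfer function to that OUT value gives IN[B3] (row B3 above).

Answer: {b, c}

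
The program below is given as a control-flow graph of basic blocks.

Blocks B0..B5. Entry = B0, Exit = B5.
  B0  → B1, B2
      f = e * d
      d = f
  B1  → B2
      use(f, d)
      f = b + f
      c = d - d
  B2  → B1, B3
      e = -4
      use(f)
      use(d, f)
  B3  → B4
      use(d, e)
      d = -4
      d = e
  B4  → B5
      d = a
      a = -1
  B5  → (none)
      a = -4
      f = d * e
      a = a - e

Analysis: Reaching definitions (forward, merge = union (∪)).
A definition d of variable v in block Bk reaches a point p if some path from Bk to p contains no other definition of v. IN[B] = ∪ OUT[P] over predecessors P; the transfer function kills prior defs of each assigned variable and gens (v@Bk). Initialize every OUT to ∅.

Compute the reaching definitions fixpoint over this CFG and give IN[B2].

Answer: {c@B1, d@B0, e@B2, f@B0, f@B1}

Derivation:
Fixpoint table:
  B0: | IN={} | OUT={d@B0, f@B0}
  B1: | IN={c@B1, d@B0, e@B2, f@B0, f@B1} | OUT={c@B1, d@B0, e@B2, f@B1}
  B2: | IN={c@B1, d@B0, e@B2, f@B0, f@B1} | OUT={c@B1, d@B0, e@B2, f@B0, f@B1}
  B3: | IN={c@B1, d@B0, e@B2, f@B0, f@B1} | OUT={c@B1, d@B3, e@B2, f@B0, f@B1}
  B4: | IN={c@B1, d@B3, e@B2, f@B0, f@B1} | OUT={a@B4, c@B1, d@B4, e@B2, f@B0, f@B1}
  B5: | IN={a@B4, c@B1, d@B4, e@B2, f@B0, f@B1} | OUT={a@B5, c@B1, d@B4, e@B2, f@B5}

Merge at B2: IN[B2] = OUT[B0] ⊔ OUT[B1] = {c@B1, d@B0, e@B2, f@B0, f@B1}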